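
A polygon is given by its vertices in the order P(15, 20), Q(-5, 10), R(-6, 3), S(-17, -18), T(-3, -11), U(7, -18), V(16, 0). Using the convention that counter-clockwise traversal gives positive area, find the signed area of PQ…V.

663

P→Q: (15)(10) − (-5)(20) = 250
Q→R: (-5)(3) − (-6)(10) = 45
R→S: (-6)(-18) − (-17)(3) = 159
S→T: (-17)(-11) − (-3)(-18) = 133
T→U: (-3)(-18) − (7)(-11) = 131
U→V: (7)(0) − (16)(-18) = 288
V→P: (16)(20) − (15)(0) = 320
Σ = 1326
Signed area = Σ/2 = 663 (positive ⇒ counter-clockwise traversal).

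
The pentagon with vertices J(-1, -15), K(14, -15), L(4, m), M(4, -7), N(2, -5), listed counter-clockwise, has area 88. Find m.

-4

Write out the shoelace sum; only the two edges meeting at L involve m:
2·Area = [(14·m − 4·(-15)) + (4·(-7) − 4·m)] + 184
       = 10·m + 216 = 176
⇒ m = -4.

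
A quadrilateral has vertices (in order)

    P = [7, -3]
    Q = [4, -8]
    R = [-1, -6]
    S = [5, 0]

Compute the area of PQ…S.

30.5

Apply the shoelace formula: 2A = Σ (x_i·y_{i+1} − x_{i+1}·y_i), indices taken mod 4.
Σ = (-44) + (-32) + (30) + (-15) = -61
Area = |Σ|/2 = 30.5.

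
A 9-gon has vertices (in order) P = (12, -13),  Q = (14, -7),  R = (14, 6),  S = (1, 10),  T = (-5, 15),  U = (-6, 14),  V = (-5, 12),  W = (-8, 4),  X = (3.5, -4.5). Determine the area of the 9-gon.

301.75

Apply the shoelace formula: 2A = Σ (x_i·y_{i+1} − x_{i+1}·y_i), indices taken mod 9.
P→Q: (12)(-7) − (14)(-13) = 98
Q→R: (14)(6) − (14)(-7) = 182
R→S: (14)(10) − (1)(6) = 134
S→T: (1)(15) − (-5)(10) = 65
T→U: (-5)(14) − (-6)(15) = 20
U→V: (-6)(12) − (-5)(14) = -2
V→W: (-5)(4) − (-8)(12) = 76
W→X: (-8)(-4.5) − (3.5)(4) = 22
X→P: (3.5)(-13) − (12)(-4.5) = 8.5
Σ = 603.5
Area = |Σ|/2 = 301.75.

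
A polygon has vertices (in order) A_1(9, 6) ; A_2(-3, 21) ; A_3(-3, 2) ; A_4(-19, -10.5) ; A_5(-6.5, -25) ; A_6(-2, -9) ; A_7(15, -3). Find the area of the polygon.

Apply the shoelace formula: 2A = Σ (x_i·y_{i+1} − x_{i+1}·y_i), indices taken mod 7.
A_1→A_2: (9)(21) − (-3)(6) = 207
A_2→A_3: (-3)(2) − (-3)(21) = 57
A_3→A_4: (-3)(-10.5) − (-19)(2) = 69.5
A_4→A_5: (-19)(-25) − (-6.5)(-10.5) = 406.75
A_5→A_6: (-6.5)(-9) − (-2)(-25) = 8.5
A_6→A_7: (-2)(-3) − (15)(-9) = 141
A_7→A_1: (15)(6) − (9)(-3) = 117
Σ = 1006.75
Area = |Σ|/2 = 503.375.

503.375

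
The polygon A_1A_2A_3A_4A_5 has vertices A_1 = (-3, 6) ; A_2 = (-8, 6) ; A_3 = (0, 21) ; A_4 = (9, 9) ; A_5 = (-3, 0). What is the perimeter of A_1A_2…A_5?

58

|A_1A_2| = √((-5)² + (0)²) = √25 = 5
|A_2A_3| = √((8)² + (15)²) = √289 = 17
|A_3A_4| = √((9)² + (-12)²) = √225 = 15
|A_4A_5| = √((-12)² + (-9)²) = √225 = 15
|A_5A_1| = √((0)² + (6)²) = √36 = 6
Perimeter = 5 + 17 + 15 + 15 + 6 = 58.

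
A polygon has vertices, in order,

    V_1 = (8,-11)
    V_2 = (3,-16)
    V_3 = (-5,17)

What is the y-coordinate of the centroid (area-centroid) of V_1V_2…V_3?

Apply the shoelace (surveyor's) formula. First the cross-terms c_i = x_i·y_{i+1} − x_{i+1}·y_i:
  -95, -29, -81  ⇒  2A = -205, A = -102.5.
Then Σ (y_i + y_{i+1})·c_i = 2050, so ȳ = 2050 / (6·(-102.5)) = -10/3.

-10/3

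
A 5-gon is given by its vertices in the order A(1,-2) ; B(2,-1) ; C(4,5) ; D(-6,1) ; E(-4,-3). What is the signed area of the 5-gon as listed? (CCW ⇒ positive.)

42

A→B: (1)(-1) − (2)(-2) = 3
B→C: (2)(5) − (4)(-1) = 14
C→D: (4)(1) − (-6)(5) = 34
D→E: (-6)(-3) − (-4)(1) = 22
E→A: (-4)(-2) − (1)(-3) = 11
Σ = 84
Signed area = Σ/2 = 42 (positive ⇒ counter-clockwise traversal).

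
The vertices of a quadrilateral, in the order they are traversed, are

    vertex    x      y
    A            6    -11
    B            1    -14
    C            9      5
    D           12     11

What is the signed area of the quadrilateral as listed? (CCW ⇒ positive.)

-50.5

Σ = (-73) + (131) + (39) + (-198) = -101
Signed area = Σ/2 = -50.5 (negative ⇒ clockwise traversal).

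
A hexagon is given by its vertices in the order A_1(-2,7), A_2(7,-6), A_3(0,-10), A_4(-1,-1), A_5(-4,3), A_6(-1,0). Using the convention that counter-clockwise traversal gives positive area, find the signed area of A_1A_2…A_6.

Apply the shoelace (surveyor's) formula: 2A = Σ (x_i·y_{i+1} − x_{i+1}·y_i), indices taken mod 6.
A_1→A_2: (-2)(-6) − (7)(7) = -37
A_2→A_3: (7)(-10) − (0)(-6) = -70
A_3→A_4: (0)(-1) − (-1)(-10) = -10
A_4→A_5: (-1)(3) − (-4)(-1) = -7
A_5→A_6: (-4)(0) − (-1)(3) = 3
A_6→A_1: (-1)(7) − (-2)(0) = -7
Σ = -128
Signed area = Σ/2 = -64 (negative ⇒ clockwise traversal).

-64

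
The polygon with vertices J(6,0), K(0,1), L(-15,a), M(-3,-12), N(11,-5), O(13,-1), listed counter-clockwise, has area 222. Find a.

Write out the shoelace sum; only the two edges meeting at L involve a:
2·Area = [(0·a − (-15)·1) + ((-15)·(-12) − (-3)·a)] + 213
       = 3·a + 408 = 444
⇒ a = 12.

12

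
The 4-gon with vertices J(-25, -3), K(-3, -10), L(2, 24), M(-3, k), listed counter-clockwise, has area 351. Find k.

Write out the shoelace sum; only the two edges meeting at M involve k:
2·Area = [(2·k − (-3)·24) + ((-3)·(-3) − (-25)·k)] + 189
       = 27·k + 270 = 702
⇒ k = 16.

16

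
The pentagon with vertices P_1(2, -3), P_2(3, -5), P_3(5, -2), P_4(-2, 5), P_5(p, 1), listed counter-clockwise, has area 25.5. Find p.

The doubled signed area Σ (x_i y_{i+1} − x_{i+1} y_i) is linear in p.
With p=0 it equals 35; the coefficient of p is -8 (from the two edges through P_5).
So -8·p + 35 = 2·25.5 = 51 ⇒ p = -2.

-2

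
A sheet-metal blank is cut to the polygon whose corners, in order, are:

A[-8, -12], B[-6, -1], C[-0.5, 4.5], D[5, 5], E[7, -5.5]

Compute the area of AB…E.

153.5

Apply Gauss's area formula: 2A = Σ (x_i·y_{i+1} − x_{i+1}·y_i), indices taken mod 5.
Cross-terms: -64, -27.5, -25, -62.5, -128  ⇒  Σ = -307
Area = |Σ|/2 = 153.5.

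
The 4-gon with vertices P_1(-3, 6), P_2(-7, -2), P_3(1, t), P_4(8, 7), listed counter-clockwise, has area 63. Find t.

0

The doubled signed area Σ (x_i y_{i+1} − x_{i+1} y_i) is linear in t.
With t=0 it equals 126; the coefficient of t is -15 (from the two edges through P_3).
So -15·t + 126 = 2·63 = 126 ⇒ t = 0.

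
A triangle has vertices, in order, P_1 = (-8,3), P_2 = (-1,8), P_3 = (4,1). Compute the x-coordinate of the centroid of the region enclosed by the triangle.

Apply the surveyor's formula. First the cross-terms c_i = x_i·y_{i+1} − x_{i+1}·y_i:
  -61, -33, 20  ⇒  2A = -74, A = -37.
Then Σ (x_i + x_{i+1})·c_i = 370, so x̄ = 370 / (6·(-37)) = -5/3.

-5/3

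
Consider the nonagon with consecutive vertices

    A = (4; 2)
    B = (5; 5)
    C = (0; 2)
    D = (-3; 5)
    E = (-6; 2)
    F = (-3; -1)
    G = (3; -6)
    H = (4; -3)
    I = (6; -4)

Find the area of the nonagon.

64

Cross-terms: 10, 10, 6, 24, 12, 21, 15, 2, 28  ⇒  Σ = 128
Area = |Σ|/2 = 64.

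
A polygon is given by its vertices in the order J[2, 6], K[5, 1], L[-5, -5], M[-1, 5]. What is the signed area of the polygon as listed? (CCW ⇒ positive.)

Apply the shoelace formula: 2A = Σ (x_i·y_{i+1} − x_{i+1}·y_i), indices taken mod 4.
Cross-terms: -28, -20, -30, -16  ⇒  Σ = -94
Signed area = Σ/2 = -47 (negative ⇒ clockwise traversal).

-47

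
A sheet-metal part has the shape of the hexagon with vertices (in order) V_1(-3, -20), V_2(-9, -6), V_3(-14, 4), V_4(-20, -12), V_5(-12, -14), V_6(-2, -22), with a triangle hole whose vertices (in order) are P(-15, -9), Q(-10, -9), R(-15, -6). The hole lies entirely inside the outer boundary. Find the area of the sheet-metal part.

148.5

Outer boundary:
Cross-terms: -162, -120, 248, 136, 236, -26  ⇒  Σ = 312
Area = |Σ|/2 = 156.
Hole:
Apply the shoelace formula: 2A = Σ (x_i·y_{i+1} − x_{i+1}·y_i), indices taken mod 3.
Σ = (45) + (-75) + (45) = 15
Area = |Σ|/2 = 7.5.
Net area = 156 − 7.5 = 148.5.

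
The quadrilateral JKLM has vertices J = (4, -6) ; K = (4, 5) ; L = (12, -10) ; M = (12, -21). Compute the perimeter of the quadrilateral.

|JK| = √((0)² + (11)²) = √121 = 11
|KL| = √((8)² + (-15)²) = √289 = 17
|LM| = √((0)² + (-11)²) = √121 = 11
|MJ| = √((-8)² + (15)²) = √289 = 17
Perimeter = 11 + 17 + 11 + 17 = 56.

56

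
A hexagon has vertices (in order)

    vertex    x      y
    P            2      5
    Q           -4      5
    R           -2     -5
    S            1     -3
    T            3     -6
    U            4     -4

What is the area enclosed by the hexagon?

57

Cross-terms: 30, 30, 11, 3, 12, 28  ⇒  Σ = 114
Area = |Σ|/2 = 57.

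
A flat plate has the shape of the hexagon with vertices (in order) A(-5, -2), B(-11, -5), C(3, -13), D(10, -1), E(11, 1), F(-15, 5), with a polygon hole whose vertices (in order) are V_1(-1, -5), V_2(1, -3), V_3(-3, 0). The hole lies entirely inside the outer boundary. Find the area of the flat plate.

210

Outer boundary:
Σ = (3) + (158) + (127) + (21) + (70) + (55) = 434
Area = |Σ|/2 = 217.
Hole:
Apply the shoelace formula: 2A = Σ (x_i·y_{i+1} − x_{i+1}·y_i), indices taken mod 3.
Cross-terms: 8, -9, 15  ⇒  Σ = 14
Area = |Σ|/2 = 7.
Net area = 217 − 7 = 210.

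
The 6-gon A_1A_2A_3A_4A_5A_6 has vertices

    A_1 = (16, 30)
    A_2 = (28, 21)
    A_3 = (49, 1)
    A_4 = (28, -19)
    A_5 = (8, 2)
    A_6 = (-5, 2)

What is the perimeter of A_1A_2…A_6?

|A_1A_2| = √((12)² + (-9)²) = √225 = 15
|A_2A_3| = √((21)² + (-20)²) = √841 = 29
|A_3A_4| = √((-21)² + (-20)²) = √841 = 29
|A_4A_5| = √((-20)² + (21)²) = √841 = 29
|A_5A_6| = √((-13)² + (0)²) = √169 = 13
|A_6A_1| = √((21)² + (28)²) = √1225 = 35
Perimeter = 15 + 29 + 29 + 29 + 13 + 35 = 150.

150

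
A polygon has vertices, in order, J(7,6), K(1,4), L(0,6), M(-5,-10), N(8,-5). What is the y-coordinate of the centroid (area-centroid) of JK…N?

Apply the surveyor's formula. First the cross-terms c_i = x_i·y_{i+1} − x_{i+1}·y_i:
  22, 6, 30, 105, 83  ⇒  2A = 246, A = 123.
Then Σ (y_i + y_{i+1})·c_i = -1332, so ȳ = -1332 / (6·123) = -74/41.

-74/41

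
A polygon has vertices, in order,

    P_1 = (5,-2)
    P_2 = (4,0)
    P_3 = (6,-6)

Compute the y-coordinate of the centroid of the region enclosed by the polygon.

Apply the shoelace formula. First the cross-terms c_i = x_i·y_{i+1} − x_{i+1}·y_i:
  8, -24, 18  ⇒  2A = 2, A = 1.
Then Σ (y_i + y_{i+1})·c_i = -16, so ȳ = -16 / (6·1) = -8/3.

-8/3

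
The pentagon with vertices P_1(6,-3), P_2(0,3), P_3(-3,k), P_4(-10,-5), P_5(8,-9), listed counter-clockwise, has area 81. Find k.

-4

The doubled signed area Σ (x_i y_{i+1} − x_{i+1} y_i) is linear in k.
With k=0 it equals 202; the coefficient of k is 10 (from the two edges through P_3).
So 10·k + 202 = 2·81 = 162 ⇒ k = -4.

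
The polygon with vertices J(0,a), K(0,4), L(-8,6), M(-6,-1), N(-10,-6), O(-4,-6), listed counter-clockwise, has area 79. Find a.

Write out the shoelace sum; only the two edges meeting at J involve a:
2·Area = [((-4)·a − 0·(-6)) + (0·4 − 0·a)] + 138
       = -4·a + 138 = 158
⇒ a = -5.

-5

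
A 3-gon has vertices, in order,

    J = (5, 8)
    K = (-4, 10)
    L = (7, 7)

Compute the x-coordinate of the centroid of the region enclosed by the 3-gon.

Apply the shoelace formula. First the cross-terms c_i = x_i·y_{i+1} − x_{i+1}·y_i:
  82, -98, 21  ⇒  2A = 5, A = 2.5.
Then Σ (x_i + x_{i+1})·c_i = 40, so x̄ = 40 / (6·2.5) = 8/3.

8/3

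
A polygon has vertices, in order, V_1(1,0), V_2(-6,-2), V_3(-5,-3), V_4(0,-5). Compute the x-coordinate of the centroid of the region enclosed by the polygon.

-11/6

Apply the shoelace (surveyor's) formula. First the cross-terms c_i = x_i·y_{i+1} − x_{i+1}·y_i:
  -2, 8, 25, 5  ⇒  2A = 36, A = 18.
Then Σ (x_i + x_{i+1})·c_i = -198, so x̄ = -198 / (6·18) = -11/6.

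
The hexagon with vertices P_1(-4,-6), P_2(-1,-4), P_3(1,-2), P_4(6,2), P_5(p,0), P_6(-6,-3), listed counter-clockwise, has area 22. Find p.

2

The doubled signed area Σ (x_i y_{i+1} − x_{i+1} y_i) is linear in p.
With p=0 it equals 54; the coefficient of p is -5 (from the two edges through P_5).
So -5·p + 54 = 2·22 = 44 ⇒ p = 2.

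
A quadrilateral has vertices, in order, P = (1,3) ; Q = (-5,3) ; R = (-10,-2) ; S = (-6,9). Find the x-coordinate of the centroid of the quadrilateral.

Apply the shoelace formula. First the cross-terms c_i = x_i·y_{i+1} − x_{i+1}·y_i:
  18, 40, -102, -27  ⇒  2A = -71, A = -35.5.
Then Σ (x_i + x_{i+1})·c_i = 1095, so x̄ = 1095 / (6·(-35.5)) = -365/71.

-365/71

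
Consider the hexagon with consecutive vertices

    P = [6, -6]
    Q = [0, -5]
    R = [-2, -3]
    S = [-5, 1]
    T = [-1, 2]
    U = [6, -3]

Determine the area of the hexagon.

Apply the shoelace (surveyor's) formula: 2A = Σ (x_i·y_{i+1} − x_{i+1}·y_i), indices taken mod 6.
P→Q: (6)(-5) − (0)(-6) = -30
Q→R: (0)(-3) − (-2)(-5) = -10
R→S: (-2)(1) − (-5)(-3) = -17
S→T: (-5)(2) − (-1)(1) = -9
T→U: (-1)(-3) − (6)(2) = -9
U→P: (6)(-6) − (6)(-3) = -18
Σ = -93
Area = |Σ|/2 = 46.5.

46.5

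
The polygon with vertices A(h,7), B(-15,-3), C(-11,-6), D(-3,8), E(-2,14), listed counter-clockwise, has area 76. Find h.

-8

Write out the shoelace sum; only the two edges meeting at A involve h:
2·Area = [((-2)·7 − h·14) + (h·(-3) − (-15)·7)] + -75
       = -17·h + 16 = 152
⇒ h = -8.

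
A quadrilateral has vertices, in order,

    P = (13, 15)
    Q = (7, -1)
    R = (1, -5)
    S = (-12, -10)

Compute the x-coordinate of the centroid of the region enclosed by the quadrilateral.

239/102

Apply the surveyor's formula. First the cross-terms c_i = x_i·y_{i+1} − x_{i+1}·y_i:
  -118, -34, -70, -50  ⇒  2A = -272, A = -136.
Then Σ (x_i + x_{i+1})·c_i = -1912, so x̄ = -1912 / (6·(-136)) = 239/102.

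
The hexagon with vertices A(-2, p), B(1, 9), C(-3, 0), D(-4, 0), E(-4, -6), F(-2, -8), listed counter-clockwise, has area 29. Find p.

Write out the shoelace sum; only the two edges meeting at A involve p:
2·Area = [((-2)·p − (-2)·(-8)) + ((-2)·9 − 1·p)] + 71
       = -3·p + 37 = 58
⇒ p = -7.

-7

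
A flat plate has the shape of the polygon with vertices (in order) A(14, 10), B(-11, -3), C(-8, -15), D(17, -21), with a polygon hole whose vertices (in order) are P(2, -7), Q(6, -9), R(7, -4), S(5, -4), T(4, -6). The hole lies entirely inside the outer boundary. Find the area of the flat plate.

Outer boundary:
Apply the surveyor's formula: 2A = Σ (x_i·y_{i+1} − x_{i+1}·y_i), indices taken mod 4.
Cross-terms: 68, 141, 423, 464  ⇒  Σ = 1096
Area = |Σ|/2 = 548.
Hole:
Apply Gauss's area formula: 2A = Σ (x_i·y_{i+1} − x_{i+1}·y_i), indices taken mod 5.
Σ = (24) + (39) + (-8) + (-14) + (-16) = 25
Area = |Σ|/2 = 12.5.
Net area = 548 − 12.5 = 535.5.

535.5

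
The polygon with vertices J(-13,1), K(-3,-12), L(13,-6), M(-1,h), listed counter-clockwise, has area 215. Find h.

The doubled signed area Σ (x_i y_{i+1} − x_{i+1} y_i) is linear in h.
With h=0 it equals 326; the coefficient of h is 26 (from the two edges through M).
So 26·h + 326 = 2·215 = 430 ⇒ h = 4.

4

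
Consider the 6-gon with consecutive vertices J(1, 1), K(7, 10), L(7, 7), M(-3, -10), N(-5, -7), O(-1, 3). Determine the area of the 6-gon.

Σ = (3) + (-21) + (-49) + (-29) + (-22) + (-4) = -122
Area = |Σ|/2 = 61.

61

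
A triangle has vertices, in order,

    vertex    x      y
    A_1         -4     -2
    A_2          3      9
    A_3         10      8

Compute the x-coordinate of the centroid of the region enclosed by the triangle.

3

Apply the surveyor's formula. First the cross-terms c_i = x_i·y_{i+1} − x_{i+1}·y_i:
  -30, -66, 12  ⇒  2A = -84, A = -42.
Then Σ (x_i + x_{i+1})·c_i = -756, so x̄ = -756 / (6·(-42)) = 3.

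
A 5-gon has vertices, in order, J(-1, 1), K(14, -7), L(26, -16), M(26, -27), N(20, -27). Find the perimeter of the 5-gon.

|JK| = √((15)² + (-8)²) = √289 = 17
|KL| = √((12)² + (-9)²) = √225 = 15
|LM| = √((0)² + (-11)²) = √121 = 11
|MN| = √((-6)² + (0)²) = √36 = 6
|NJ| = √((-21)² + (28)²) = √1225 = 35
Perimeter = 17 + 15 + 11 + 6 + 35 = 84.

84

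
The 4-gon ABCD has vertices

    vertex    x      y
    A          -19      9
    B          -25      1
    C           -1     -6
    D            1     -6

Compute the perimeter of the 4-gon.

|AB| = √((-6)² + (-8)²) = √100 = 10
|BC| = √((24)² + (-7)²) = √625 = 25
|CD| = √((2)² + (0)²) = √4 = 2
|DA| = √((-20)² + (15)²) = √625 = 25
Perimeter = 10 + 25 + 2 + 25 = 62.

62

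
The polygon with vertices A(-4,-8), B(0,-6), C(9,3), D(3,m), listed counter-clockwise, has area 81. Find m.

Write out the shoelace sum; only the two edges meeting at D involve m:
2·Area = [(9·m − 3·3) + (3·(-8) − (-4)·m)] + 78
       = 13·m + 45 = 162
⇒ m = 9.

9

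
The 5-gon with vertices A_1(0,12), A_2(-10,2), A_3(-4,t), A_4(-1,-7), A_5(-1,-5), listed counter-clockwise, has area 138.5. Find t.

-15

Write out the shoelace sum; only the two edges meeting at A_3 involve t:
2·Area = [((-10)·t − (-4)·2) + ((-4)·(-7) − (-1)·t)] + 106
       = -9·t + 142 = 277
⇒ t = -15.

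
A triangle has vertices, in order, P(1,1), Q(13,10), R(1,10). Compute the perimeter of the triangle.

|PQ| = √((12)² + (9)²) = √225 = 15
|QR| = √((-12)² + (0)²) = √144 = 12
|RP| = √((0)² + (-9)²) = √81 = 9
Perimeter = 15 + 12 + 9 = 36.

36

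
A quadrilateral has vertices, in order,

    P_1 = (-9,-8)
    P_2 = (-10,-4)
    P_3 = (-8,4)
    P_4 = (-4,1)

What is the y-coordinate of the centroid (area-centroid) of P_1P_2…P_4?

Apply the shoelace formula. First the cross-terms c_i = x_i·y_{i+1} − x_{i+1}·y_i:
  -44, -72, 8, 41  ⇒  2A = -67, A = -33.5.
Then Σ (y_i + y_{i+1})·c_i = 281, so ȳ = 281 / (6·(-33.5)) = -281/201.

-281/201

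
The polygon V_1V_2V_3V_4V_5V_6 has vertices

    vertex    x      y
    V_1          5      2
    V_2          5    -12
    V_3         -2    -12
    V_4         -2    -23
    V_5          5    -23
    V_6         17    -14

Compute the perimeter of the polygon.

|V_1V_2| = √((0)² + (-14)²) = √196 = 14
|V_2V_3| = √((-7)² + (0)²) = √49 = 7
|V_3V_4| = √((0)² + (-11)²) = √121 = 11
|V_4V_5| = √((7)² + (0)²) = √49 = 7
|V_5V_6| = √((12)² + (9)²) = √225 = 15
|V_6V_1| = √((-12)² + (16)²) = √400 = 20
Perimeter = 14 + 7 + 11 + 7 + 15 + 20 = 74.

74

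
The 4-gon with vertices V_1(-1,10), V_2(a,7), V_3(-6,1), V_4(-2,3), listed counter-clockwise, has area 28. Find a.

-6

Write out the shoelace sum; only the two edges meeting at V_2 involve a:
2·Area = [((-1)·7 − a·10) + (a·1 − (-6)·7)] + -33
       = -9·a + 2 = 56
⇒ a = -6.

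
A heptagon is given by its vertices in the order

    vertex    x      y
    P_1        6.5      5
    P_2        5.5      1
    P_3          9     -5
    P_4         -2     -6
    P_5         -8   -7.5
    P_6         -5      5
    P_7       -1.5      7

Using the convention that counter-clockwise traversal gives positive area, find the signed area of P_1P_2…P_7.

Apply Gauss's area formula: 2A = Σ (x_i·y_{i+1} − x_{i+1}·y_i), indices taken mod 7.
Σ = (-21) + (-36.5) + (-64) + (-33) + (-77.5) + (-27.5) + (-53) = -312.5
Signed area = Σ/2 = -156.25 (negative ⇒ clockwise traversal).

-156.25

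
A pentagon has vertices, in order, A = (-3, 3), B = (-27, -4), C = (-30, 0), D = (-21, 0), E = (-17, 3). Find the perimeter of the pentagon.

|AB| = √((-24)² + (-7)²) = √625 = 25
|BC| = √((-3)² + (4)²) = √25 = 5
|CD| = √((9)² + (0)²) = √81 = 9
|DE| = √((4)² + (3)²) = √25 = 5
|EA| = √((14)² + (0)²) = √196 = 14
Perimeter = 25 + 5 + 9 + 5 + 14 = 58.

58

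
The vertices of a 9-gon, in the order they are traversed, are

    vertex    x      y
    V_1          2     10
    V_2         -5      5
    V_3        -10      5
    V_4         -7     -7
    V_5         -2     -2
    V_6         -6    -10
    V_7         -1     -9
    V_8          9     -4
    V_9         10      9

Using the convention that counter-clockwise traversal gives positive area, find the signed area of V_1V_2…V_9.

Apply the shoelace formula: 2A = Σ (x_i·y_{i+1} − x_{i+1}·y_i), indices taken mod 9.
Σ = (60) + (25) + (105) + (0) + (8) + (44) + (85) + (121) + (82) = 530
Signed area = Σ/2 = 265 (positive ⇒ counter-clockwise traversal).

265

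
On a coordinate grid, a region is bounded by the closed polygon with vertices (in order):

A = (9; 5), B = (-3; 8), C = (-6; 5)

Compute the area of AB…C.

Cross-terms: 87, 33, -75  ⇒  Σ = 45
Area = |Σ|/2 = 22.5.

22.5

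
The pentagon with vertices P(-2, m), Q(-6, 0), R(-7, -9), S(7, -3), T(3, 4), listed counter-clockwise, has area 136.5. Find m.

Write out the shoelace sum; only the two edges meeting at P involve m:
2·Area = [(3·m − (-2)·4) + ((-2)·0 − (-6)·m)] + 175
       = 9·m + 183 = 273
⇒ m = 10.

10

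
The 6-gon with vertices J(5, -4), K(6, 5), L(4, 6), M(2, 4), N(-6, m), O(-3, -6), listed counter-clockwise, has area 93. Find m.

Write out the shoelace sum; only the two edges meeting at N involve m:
2·Area = [(2·m − (-6)·4) + ((-6)·(-6) − (-3)·m)] + 111
       = 5·m + 171 = 186
⇒ m = 3.

3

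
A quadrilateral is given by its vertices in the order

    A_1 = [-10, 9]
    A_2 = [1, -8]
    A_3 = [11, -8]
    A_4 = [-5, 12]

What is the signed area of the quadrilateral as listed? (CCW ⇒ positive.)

Σ = (71) + (80) + (92) + (75) = 318
Signed area = Σ/2 = 159 (positive ⇒ counter-clockwise traversal).

159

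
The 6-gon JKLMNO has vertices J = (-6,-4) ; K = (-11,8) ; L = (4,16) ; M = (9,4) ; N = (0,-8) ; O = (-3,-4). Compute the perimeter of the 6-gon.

|JK| = √((-5)² + (12)²) = √169 = 13
|KL| = √((15)² + (8)²) = √289 = 17
|LM| = √((5)² + (-12)²) = √169 = 13
|MN| = √((-9)² + (-12)²) = √225 = 15
|NO| = √((-3)² + (4)²) = √25 = 5
|OJ| = √((-3)² + (0)²) = √9 = 3
Perimeter = 13 + 17 + 13 + 15 + 5 + 3 = 66.

66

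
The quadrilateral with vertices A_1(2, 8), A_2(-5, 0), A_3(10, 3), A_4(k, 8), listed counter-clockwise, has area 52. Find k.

3

The doubled signed area Σ (x_i y_{i+1} − x_{i+1} y_i) is linear in k.
With k=0 it equals 89; the coefficient of k is 5 (from the two edges through A_4).
So 5·k + 89 = 2·52 = 104 ⇒ k = 3.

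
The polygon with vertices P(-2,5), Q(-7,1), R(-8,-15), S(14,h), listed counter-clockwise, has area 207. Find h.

The doubled signed area Σ (x_i y_{i+1} − x_{i+1} y_i) is linear in h.
With h=0 it equals 426; the coefficient of h is -6 (from the two edges through S).
So -6·h + 426 = 2·207 = 414 ⇒ h = 2.

2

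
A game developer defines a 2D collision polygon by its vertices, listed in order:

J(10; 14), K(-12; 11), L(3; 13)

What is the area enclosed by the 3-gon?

Σ = (278) + (-189) + (-88) = 1
Area = |Σ|/2 = 0.5.

0.5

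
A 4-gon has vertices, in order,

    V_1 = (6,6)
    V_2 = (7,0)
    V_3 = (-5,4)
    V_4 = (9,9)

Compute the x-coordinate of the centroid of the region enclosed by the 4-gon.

Apply the shoelace formula. First the cross-terms c_i = x_i·y_{i+1} − x_{i+1}·y_i:
  -42, 28, -81, 0  ⇒  2A = -95, A = -47.5.
Then Σ (x_i + x_{i+1})·c_i = -814, so x̄ = -814 / (6·(-47.5)) = 814/285.

814/285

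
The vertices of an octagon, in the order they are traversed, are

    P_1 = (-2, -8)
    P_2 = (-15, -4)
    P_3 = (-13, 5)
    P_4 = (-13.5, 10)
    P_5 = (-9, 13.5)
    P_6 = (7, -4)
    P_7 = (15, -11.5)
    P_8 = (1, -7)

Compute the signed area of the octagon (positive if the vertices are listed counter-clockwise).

Apply the shoelace formula: 2A = Σ (x_i·y_{i+1} − x_{i+1}·y_i), indices taken mod 8.
Cross-terms: -112, -127, -62.5, -92.25, -58.5, -20.5, -93.5, -22  ⇒  Σ = -588.25
Signed area = Σ/2 = -294.125 (negative ⇒ clockwise traversal).

-294.125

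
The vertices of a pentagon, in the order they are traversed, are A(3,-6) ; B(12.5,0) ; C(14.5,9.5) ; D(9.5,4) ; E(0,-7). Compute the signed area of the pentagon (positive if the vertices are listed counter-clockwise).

Apply the shoelace formula: 2A = Σ (x_i·y_{i+1} − x_{i+1}·y_i), indices taken mod 5.
Σ = (75) + (118.75) + (-32.25) + (-66.5) + (21) = 116
Signed area = Σ/2 = 58 (positive ⇒ counter-clockwise traversal).

58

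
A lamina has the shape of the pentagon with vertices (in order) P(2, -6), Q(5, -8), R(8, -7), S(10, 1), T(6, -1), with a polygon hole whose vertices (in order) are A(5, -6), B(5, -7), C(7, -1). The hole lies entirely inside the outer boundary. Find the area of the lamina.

Outer boundary:
Apply Gauss's area formula: 2A = Σ (x_i·y_{i+1} − x_{i+1}·y_i), indices taken mod 5.
Cross-terms: 14, 29, 78, -16, -34  ⇒  Σ = 71
Area = |Σ|/2 = 35.5.
Hole:
Σ = (-5) + (44) + (-37) = 2
Area = |Σ|/2 = 1.
Net area = 35.5 − 1 = 34.5.

34.5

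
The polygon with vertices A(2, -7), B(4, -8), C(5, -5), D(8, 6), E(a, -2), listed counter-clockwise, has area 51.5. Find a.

-1

Write out the shoelace sum; only the two edges meeting at E involve a:
2·Area = [(8·(-2) − a·6) + (a·(-7) − 2·(-2))] + 102
       = -13·a + 90 = 103
⇒ a = -1.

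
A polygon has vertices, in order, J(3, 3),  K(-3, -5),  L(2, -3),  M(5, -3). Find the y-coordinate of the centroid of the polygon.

-97/69

Apply the shoelace (surveyor's) formula. First the cross-terms c_i = x_i·y_{i+1} − x_{i+1}·y_i:
  -6, 19, 9, 24  ⇒  2A = 46, A = 23.
Then Σ (y_i + y_{i+1})·c_i = -194, so ȳ = -194 / (6·23) = -97/69.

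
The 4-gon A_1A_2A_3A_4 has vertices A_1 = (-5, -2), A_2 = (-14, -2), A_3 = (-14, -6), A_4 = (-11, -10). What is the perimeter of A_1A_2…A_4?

28

|A_1A_2| = √((-9)² + (0)²) = √81 = 9
|A_2A_3| = √((0)² + (-4)²) = √16 = 4
|A_3A_4| = √((3)² + (-4)²) = √25 = 5
|A_4A_1| = √((6)² + (8)²) = √100 = 10
Perimeter = 9 + 4 + 5 + 10 = 28.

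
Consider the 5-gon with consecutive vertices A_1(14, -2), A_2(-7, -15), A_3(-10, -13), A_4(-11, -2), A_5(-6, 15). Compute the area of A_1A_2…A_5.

Apply the surveyor's formula: 2A = Σ (x_i·y_{i+1} − x_{i+1}·y_i), indices taken mod 5.
Σ = (-224) + (-59) + (-123) + (-177) + (-198) = -781
Area = |Σ|/2 = 390.5.

390.5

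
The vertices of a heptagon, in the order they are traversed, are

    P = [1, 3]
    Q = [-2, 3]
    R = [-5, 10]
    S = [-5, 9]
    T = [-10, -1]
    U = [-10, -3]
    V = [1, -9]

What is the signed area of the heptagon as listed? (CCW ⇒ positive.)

Apply the shoelace formula: 2A = Σ (x_i·y_{i+1} − x_{i+1}·y_i), indices taken mod 7.
Σ = (9) + (-5) + (5) + (95) + (20) + (93) + (12) = 229
Signed area = Σ/2 = 114.5 (positive ⇒ counter-clockwise traversal).

114.5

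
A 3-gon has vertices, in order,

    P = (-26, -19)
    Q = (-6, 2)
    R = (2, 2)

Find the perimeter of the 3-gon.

|PQ| = √((20)² + (21)²) = √841 = 29
|QR| = √((8)² + (0)²) = √64 = 8
|RP| = √((-28)² + (-21)²) = √1225 = 35
Perimeter = 29 + 8 + 35 = 72.

72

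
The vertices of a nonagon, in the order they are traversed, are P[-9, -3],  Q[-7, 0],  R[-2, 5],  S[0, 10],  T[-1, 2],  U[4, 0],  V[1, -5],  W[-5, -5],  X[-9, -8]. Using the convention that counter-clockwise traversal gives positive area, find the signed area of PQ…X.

Cross-terms: -21, -35, -20, 10, -8, -20, -30, -5, -45  ⇒  Σ = -174
Signed area = Σ/2 = -87 (negative ⇒ clockwise traversal).

-87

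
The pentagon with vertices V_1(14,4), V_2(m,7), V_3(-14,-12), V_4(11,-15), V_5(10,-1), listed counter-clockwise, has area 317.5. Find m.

Write out the shoelace sum; only the two edges meeting at V_2 involve m:
2·Area = [(14·7 − m·4) + (m·(-12) − (-14)·7)] + 535
       = -16·m + 731 = 635
⇒ m = 6.

6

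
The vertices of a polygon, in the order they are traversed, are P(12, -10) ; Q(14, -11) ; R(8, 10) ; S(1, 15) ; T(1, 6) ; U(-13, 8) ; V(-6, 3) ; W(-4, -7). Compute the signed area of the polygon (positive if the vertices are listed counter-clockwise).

305

Cross-terms: 8, 228, 110, -9, 86, 9, 54, 124  ⇒  Σ = 610
Signed area = Σ/2 = 305 (positive ⇒ counter-clockwise traversal).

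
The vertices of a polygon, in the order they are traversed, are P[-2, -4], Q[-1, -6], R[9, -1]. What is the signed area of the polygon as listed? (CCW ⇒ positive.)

Apply the shoelace (surveyor's) formula: 2A = Σ (x_i·y_{i+1} − x_{i+1}·y_i), indices taken mod 3.
Cross-terms: 8, 55, -38  ⇒  Σ = 25
Signed area = Σ/2 = 12.5 (positive ⇒ counter-clockwise traversal).

12.5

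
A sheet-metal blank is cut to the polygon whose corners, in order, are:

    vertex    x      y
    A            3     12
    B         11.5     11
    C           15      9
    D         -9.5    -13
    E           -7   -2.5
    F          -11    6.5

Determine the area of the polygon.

283.875

Σ = (-105) + (-61.5) + (-109.5) + (-67.25) + (-73) + (-151.5) = -567.75
Area = |Σ|/2 = 283.875.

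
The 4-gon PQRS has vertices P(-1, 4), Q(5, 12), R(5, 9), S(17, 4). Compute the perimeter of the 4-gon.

|PQ| = √((6)² + (8)²) = √100 = 10
|QR| = √((0)² + (-3)²) = √9 = 3
|RS| = √((12)² + (-5)²) = √169 = 13
|SP| = √((-18)² + (0)²) = √324 = 18
Perimeter = 10 + 3 + 13 + 18 = 44.

44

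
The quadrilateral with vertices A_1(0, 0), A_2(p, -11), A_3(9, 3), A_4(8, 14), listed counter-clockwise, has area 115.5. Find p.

The doubled signed area Σ (x_i y_{i+1} − x_{i+1} y_i) is linear in p.
With p=0 it equals 201; the coefficient of p is 3 (from the two edges through A_2).
So 3·p + 201 = 2·115.5 = 231 ⇒ p = 10.

10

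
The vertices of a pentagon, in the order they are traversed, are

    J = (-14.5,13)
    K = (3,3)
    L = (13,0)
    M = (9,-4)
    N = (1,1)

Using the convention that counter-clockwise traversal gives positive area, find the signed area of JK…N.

-66.5

Apply the surveyor's formula: 2A = Σ (x_i·y_{i+1} − x_{i+1}·y_i), indices taken mod 5.
Σ = (-82.5) + (-39) + (-52) + (13) + (27.5) = -133
Signed area = Σ/2 = -66.5 (negative ⇒ clockwise traversal).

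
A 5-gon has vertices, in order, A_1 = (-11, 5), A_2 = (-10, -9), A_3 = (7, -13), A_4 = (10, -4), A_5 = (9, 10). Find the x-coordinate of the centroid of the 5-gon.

Apply the shoelace (surveyor's) formula. First the cross-terms c_i = x_i·y_{i+1} − x_{i+1}·y_i:
  149, 193, 102, 136, 155  ⇒  2A = 735, A = 367.5.
Then Σ (x_i + x_{i+1})·c_i = 300, so x̄ = 300 / (6·367.5) = 20/147.

20/147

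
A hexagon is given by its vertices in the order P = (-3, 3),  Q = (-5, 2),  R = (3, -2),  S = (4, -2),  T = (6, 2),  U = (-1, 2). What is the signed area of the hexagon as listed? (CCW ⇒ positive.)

Apply the surveyor's formula: 2A = Σ (x_i·y_{i+1} − x_{i+1}·y_i), indices taken mod 6.
Cross-terms: 9, 4, 2, 20, 14, 3  ⇒  Σ = 52
Signed area = Σ/2 = 26 (positive ⇒ counter-clockwise traversal).

26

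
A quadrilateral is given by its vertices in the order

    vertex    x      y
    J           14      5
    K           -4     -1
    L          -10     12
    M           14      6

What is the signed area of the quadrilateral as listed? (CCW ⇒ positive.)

-147

Apply the shoelace formula: 2A = Σ (x_i·y_{i+1} − x_{i+1}·y_i), indices taken mod 4.
J→K: (14)(-1) − (-4)(5) = 6
K→L: (-4)(12) − (-10)(-1) = -58
L→M: (-10)(6) − (14)(12) = -228
M→J: (14)(5) − (14)(6) = -14
Σ = -294
Signed area = Σ/2 = -147 (negative ⇒ clockwise traversal).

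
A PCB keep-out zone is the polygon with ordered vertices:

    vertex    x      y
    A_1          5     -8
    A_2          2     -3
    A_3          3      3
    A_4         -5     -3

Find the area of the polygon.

38.5

Apply the shoelace (surveyor's) formula: 2A = Σ (x_i·y_{i+1} − x_{i+1}·y_i), indices taken mod 4.
A_1→A_2: (5)(-3) − (2)(-8) = 1
A_2→A_3: (2)(3) − (3)(-3) = 15
A_3→A_4: (3)(-3) − (-5)(3) = 6
A_4→A_1: (-5)(-8) − (5)(-3) = 55
Σ = 77
Area = |Σ|/2 = 38.5.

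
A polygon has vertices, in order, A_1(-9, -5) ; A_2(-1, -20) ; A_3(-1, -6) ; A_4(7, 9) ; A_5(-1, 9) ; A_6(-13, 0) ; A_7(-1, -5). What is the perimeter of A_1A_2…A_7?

|A_1A_2| = √((8)² + (-15)²) = √289 = 17
|A_2A_3| = √((0)² + (14)²) = √196 = 14
|A_3A_4| = √((8)² + (15)²) = √289 = 17
|A_4A_5| = √((-8)² + (0)²) = √64 = 8
|A_5A_6| = √((-12)² + (-9)²) = √225 = 15
|A_6A_7| = √((12)² + (-5)²) = √169 = 13
|A_7A_1| = √((-8)² + (0)²) = √64 = 8
Perimeter = 17 + 14 + 17 + 8 + 15 + 13 + 8 = 92.

92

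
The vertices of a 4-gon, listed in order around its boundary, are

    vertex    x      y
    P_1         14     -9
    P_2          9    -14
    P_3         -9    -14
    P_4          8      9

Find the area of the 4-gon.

Apply the surveyor's formula: 2A = Σ (x_i·y_{i+1} − x_{i+1}·y_i), indices taken mod 4.
P_1→P_2: (14)(-14) − (9)(-9) = -115
P_2→P_3: (9)(-14) − (-9)(-14) = -252
P_3→P_4: (-9)(9) − (8)(-14) = 31
P_4→P_1: (8)(-9) − (14)(9) = -198
Σ = -534
Area = |Σ|/2 = 267.

267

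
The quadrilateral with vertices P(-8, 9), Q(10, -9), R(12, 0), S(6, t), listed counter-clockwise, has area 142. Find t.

The doubled signed area Σ (x_i y_{i+1} − x_{i+1} y_i) is linear in t.
With t=0 it equals 144; the coefficient of t is 20 (from the two edges through S).
So 20·t + 144 = 2·142 = 284 ⇒ t = 7.

7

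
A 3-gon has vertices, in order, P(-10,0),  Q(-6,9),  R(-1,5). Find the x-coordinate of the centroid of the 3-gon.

Apply the surveyor's formula. First the cross-terms c_i = x_i·y_{i+1} − x_{i+1}·y_i:
  -90, -21, 50  ⇒  2A = -61, A = -30.5.
Then Σ (x_i + x_{i+1})·c_i = 1037, so x̄ = 1037 / (6·(-30.5)) = -17/3.

-17/3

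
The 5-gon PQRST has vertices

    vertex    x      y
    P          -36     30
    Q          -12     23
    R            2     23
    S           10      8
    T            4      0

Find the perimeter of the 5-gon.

116

|PQ| = √((24)² + (-7)²) = √625 = 25
|QR| = √((14)² + (0)²) = √196 = 14
|RS| = √((8)² + (-15)²) = √289 = 17
|ST| = √((-6)² + (-8)²) = √100 = 10
|TP| = √((-40)² + (30)²) = √2500 = 50
Perimeter = 25 + 14 + 17 + 10 + 50 = 116.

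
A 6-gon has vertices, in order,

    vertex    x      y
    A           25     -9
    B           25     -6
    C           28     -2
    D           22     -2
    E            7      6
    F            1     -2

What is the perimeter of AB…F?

|AB| = √((0)² + (3)²) = √9 = 3
|BC| = √((3)² + (4)²) = √25 = 5
|CD| = √((-6)² + (0)²) = √36 = 6
|DE| = √((-15)² + (8)²) = √289 = 17
|EF| = √((-6)² + (-8)²) = √100 = 10
|FA| = √((24)² + (-7)²) = √625 = 25
Perimeter = 3 + 5 + 6 + 17 + 10 + 25 = 66.

66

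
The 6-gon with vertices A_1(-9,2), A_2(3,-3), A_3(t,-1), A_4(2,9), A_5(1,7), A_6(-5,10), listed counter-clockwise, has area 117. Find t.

7

The doubled signed area Σ (x_i y_{i+1} − x_{i+1} y_i) is linear in t.
With t=0 it equals 150; the coefficient of t is 12 (from the two edges through A_3).
So 12·t + 150 = 2·117 = 234 ⇒ t = 7.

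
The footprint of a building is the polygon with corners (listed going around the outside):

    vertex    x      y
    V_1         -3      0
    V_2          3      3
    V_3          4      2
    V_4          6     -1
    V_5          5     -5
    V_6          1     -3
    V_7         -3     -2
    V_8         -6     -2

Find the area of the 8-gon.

44.5

Apply the shoelace formula: 2A = Σ (x_i·y_{i+1} − x_{i+1}·y_i), indices taken mod 8.
Σ = (-9) + (-6) + (-16) + (-25) + (-10) + (-11) + (-6) + (-6) = -89
Area = |Σ|/2 = 44.5.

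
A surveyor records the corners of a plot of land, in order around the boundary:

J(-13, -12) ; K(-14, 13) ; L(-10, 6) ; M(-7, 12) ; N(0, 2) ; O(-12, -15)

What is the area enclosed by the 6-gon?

Apply the shoelace (surveyor's) formula: 2A = Σ (x_i·y_{i+1} − x_{i+1}·y_i), indices taken mod 6.
Σ = (-337) + (46) + (-78) + (-14) + (24) + (-51) = -410
Area = |Σ|/2 = 205.

205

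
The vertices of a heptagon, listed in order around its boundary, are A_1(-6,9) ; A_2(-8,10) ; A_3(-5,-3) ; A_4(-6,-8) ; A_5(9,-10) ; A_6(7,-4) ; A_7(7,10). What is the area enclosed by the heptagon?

Apply the shoelace formula: 2A = Σ (x_i·y_{i+1} − x_{i+1}·y_i), indices taken mod 7.
A_1→A_2: (-6)(10) − (-8)(9) = 12
A_2→A_3: (-8)(-3) − (-5)(10) = 74
A_3→A_4: (-5)(-8) − (-6)(-3) = 22
A_4→A_5: (-6)(-10) − (9)(-8) = 132
A_5→A_6: (9)(-4) − (7)(-10) = 34
A_6→A_7: (7)(10) − (7)(-4) = 98
A_7→A_1: (7)(9) − (-6)(10) = 123
Σ = 495
Area = |Σ|/2 = 247.5.

247.5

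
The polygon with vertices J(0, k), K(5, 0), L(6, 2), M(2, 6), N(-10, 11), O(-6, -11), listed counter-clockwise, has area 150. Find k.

Write out the shoelace sum; only the two edges meeting at J involve k:
2·Area = [((-6)·k − 0·(-11)) + (0·0 − 5·k)] + 300
       = -11·k + 300 = 300
⇒ k = 0.

0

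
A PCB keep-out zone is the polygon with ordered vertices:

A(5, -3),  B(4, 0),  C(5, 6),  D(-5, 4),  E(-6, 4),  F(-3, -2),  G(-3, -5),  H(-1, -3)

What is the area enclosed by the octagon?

72.5

Σ = (12) + (24) + (50) + (4) + (24) + (9) + (4) + (18) = 145
Area = |Σ|/2 = 72.5.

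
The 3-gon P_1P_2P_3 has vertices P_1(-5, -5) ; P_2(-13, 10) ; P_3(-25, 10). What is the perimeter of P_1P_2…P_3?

|P_1P_2| = √((-8)² + (15)²) = √289 = 17
|P_2P_3| = √((-12)² + (0)²) = √144 = 12
|P_3P_1| = √((20)² + (-15)²) = √625 = 25
Perimeter = 17 + 12 + 25 = 54.

54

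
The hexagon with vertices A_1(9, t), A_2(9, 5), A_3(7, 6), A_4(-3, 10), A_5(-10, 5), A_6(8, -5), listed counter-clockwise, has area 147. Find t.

The doubled signed area Σ (x_i y_{i+1} − x_{i+1} y_i) is linear in t.
With t=0 it equals 292; the coefficient of t is -1 (from the two edges through A_1).
So -1·t + 292 = 2·147 = 294 ⇒ t = -2.

-2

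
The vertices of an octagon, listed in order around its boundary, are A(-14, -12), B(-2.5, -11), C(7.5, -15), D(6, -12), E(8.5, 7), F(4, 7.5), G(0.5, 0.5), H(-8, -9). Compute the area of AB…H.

195.75

Apply the shoelace formula: 2A = Σ (x_i·y_{i+1} − x_{i+1}·y_i), indices taken mod 8.
Σ = (124) + (120) + (0) + (144) + (35.75) + (-1.75) + (-0.5) + (-30) = 391.5
Area = |Σ|/2 = 195.75.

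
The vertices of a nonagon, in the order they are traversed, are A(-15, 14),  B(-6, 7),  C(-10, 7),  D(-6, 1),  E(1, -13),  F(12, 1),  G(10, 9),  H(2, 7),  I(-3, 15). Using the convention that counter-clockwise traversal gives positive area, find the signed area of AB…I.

328.5

Σ = (-21) + (28) + (32) + (77) + (157) + (98) + (52) + (51) + (183) = 657
Signed area = Σ/2 = 328.5 (positive ⇒ counter-clockwise traversal).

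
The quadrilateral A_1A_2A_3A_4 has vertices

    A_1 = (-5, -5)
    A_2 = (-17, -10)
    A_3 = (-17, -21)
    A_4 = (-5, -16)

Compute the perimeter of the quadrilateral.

48

|A_1A_2| = √((-12)² + (-5)²) = √169 = 13
|A_2A_3| = √((0)² + (-11)²) = √121 = 11
|A_3A_4| = √((12)² + (5)²) = √169 = 13
|A_4A_1| = √((0)² + (11)²) = √121 = 11
Perimeter = 13 + 11 + 13 + 11 = 48.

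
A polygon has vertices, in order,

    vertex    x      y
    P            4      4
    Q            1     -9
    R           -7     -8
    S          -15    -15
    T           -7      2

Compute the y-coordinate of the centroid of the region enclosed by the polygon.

-1097/297

Apply the shoelace (surveyor's) formula. First the cross-terms c_i = x_i·y_{i+1} − x_{i+1}·y_i:
  -40, -71, -15, -135, -36  ⇒  2A = -297, A = -148.5.
Then Σ (y_i + y_{i+1})·c_i = 3291, so ȳ = 3291 / (6·(-148.5)) = -1097/297.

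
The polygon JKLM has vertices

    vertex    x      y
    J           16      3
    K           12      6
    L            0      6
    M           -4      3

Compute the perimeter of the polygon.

|JK| = √((-4)² + (3)²) = √25 = 5
|KL| = √((-12)² + (0)²) = √144 = 12
|LM| = √((-4)² + (-3)²) = √25 = 5
|MJ| = √((20)² + (0)²) = √400 = 20
Perimeter = 5 + 12 + 5 + 20 = 42.

42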